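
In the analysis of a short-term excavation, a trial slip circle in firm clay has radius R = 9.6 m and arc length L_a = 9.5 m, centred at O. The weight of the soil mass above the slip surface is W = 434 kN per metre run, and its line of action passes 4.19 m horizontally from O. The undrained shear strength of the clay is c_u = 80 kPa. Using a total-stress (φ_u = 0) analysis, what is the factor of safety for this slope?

Taking moments about the centre O, the resisting moment is provided by the undrained shear strength acting along the arc:
M_R = c_u·L_a·R = 80·9.50·9.6 = 7296.0 kN·m/m
M_D = W·d = 434·4.19 = 1818.5 kN·m/m
FS = M_R / M_D = 7296.0 / 1818.5 = 4.012

FS = 4.01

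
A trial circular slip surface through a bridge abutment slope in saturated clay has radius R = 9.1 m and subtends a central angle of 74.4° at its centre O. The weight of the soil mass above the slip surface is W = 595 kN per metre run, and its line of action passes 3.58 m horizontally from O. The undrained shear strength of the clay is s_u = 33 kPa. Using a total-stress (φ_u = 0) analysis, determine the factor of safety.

FS = 1.67

Taking moments about the centre O, the resisting moment is provided by the undrained shear strength acting along the arc:
Arc length L_a = R·θ = 9.1·(74.4°·π/180) = 9.1·1.2985 = 11.82 m
M_R = s_u·L_a·R = 33·11.82·9.1 = 3548.5 kN·m/m
M_D = W·d = 595·3.58 = 2130.1 kN·m/m
FS = M_R / M_D = 3548.5 / 2130.1 = 1.666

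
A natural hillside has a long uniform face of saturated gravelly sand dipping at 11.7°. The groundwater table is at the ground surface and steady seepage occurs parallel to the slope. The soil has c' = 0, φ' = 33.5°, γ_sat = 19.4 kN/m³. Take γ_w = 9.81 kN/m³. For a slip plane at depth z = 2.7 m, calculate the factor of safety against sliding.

FS = 1.58

With seepage parallel to the slope and the water table at the surface, the effective normal stress on the slip plane uses the buoyant unit weight γ' = γ_sat − γ_w while the driving shear stress uses γ_sat:
FS = [c' + γ' z cos²β tanφ'] / [γ_sat z sinβ cosβ]
(For c' = 0 this reduces to FS = (γ'/γ_sat)·tanφ'/tanβ.)
γ' = 19.4 − 9.81 = 9.59 kN/m³
Numerator = 0.0 + 9.59·2.7·cos²11.7°·tan33.5° = 0.0 + 9.59·2.7·0.9589·0.6619 = 16.433 kPa
Denominator = 19.4·2.7·sin11.7°·cos11.7° = 19.4·2.7·0.2028·0.9792 = 10.401 kPa
FS = 16.433 / 10.401 = 1.580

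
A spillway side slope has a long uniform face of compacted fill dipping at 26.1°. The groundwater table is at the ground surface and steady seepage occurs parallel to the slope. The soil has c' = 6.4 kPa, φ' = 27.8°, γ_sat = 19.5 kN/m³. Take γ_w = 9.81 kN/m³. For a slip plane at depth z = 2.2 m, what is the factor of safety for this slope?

FS = 0.91

With seepage parallel to the slope and the water table at the surface, the effective normal stress on the slip plane uses the buoyant unit weight γ' = γ_sat − γ_w while the driving shear stress uses γ_sat:
FS = [c' + γ' z cos²β tanφ'] / [γ_sat z sinβ cosβ]
γ' = 19.5 − 9.81 = 9.69 kN/m³
Numerator = 6.4 + 9.69·2.2·cos²26.1°·tan27.8° = 6.4 + 9.69·2.2·0.8065·0.5272 = 15.464 kPa
Denominator = 19.5·2.2·sin26.1°·cos26.1° = 19.5·2.2·0.4399·0.8980 = 16.949 kPa
FS = 15.464 / 16.949 = 0.912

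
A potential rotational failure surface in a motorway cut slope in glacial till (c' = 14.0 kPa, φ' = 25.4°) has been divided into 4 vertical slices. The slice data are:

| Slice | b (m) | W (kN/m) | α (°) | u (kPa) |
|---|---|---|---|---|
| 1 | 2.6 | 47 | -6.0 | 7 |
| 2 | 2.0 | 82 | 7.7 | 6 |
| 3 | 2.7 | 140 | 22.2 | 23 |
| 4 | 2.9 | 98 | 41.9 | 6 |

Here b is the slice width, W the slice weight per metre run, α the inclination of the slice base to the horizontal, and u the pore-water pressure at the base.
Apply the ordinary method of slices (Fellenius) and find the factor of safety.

Ordinary method of slices: FS = Σ[c'·Δl_i + (W_i cosα_i − u_i·Δl_i)·tanφ'] / Σ W_i sinα_i, with Δl_i = b_i / cosα_i.
Slice 1: Δl = 2.6/cos(-6.0°) = 2.614 m; N'_1 = 47·cos(-6.0°) − 7·2.614 = 28.4; c'Δl = 36.60; W sinα = -4.9
Slice 2: Δl = 2.0/cos7.7° = 2.018 m; N'_2 = 82·cos7.7° − 6·2.018 = 69.2; c'Δl = 28.25; W sinα = 11.0
Slice 3: Δl = 2.7/cos22.2° = 2.916 m; N'_3 = 140·cos22.2° − 23·2.916 = 62.5; c'Δl = 40.83; W sinα = 52.9
Slice 4: Δl = 2.9/cos41.9° = 3.896 m; N'_4 = 98·cos41.9° − 6·3.896 = 49.6; c'Δl = 54.55; W sinα = 65.4
Σc'Δl = 160.2 kN/m; ΣN' = 209.7 kN/m; ΣW sinα = 124.4 kN/m
Resisting = 160.2 + 209.7·tan25.4° = 160.2 + 99.6 = 259.8 kN/m
FS = 259.8 / 124.4 = 2.088

FS = 2.09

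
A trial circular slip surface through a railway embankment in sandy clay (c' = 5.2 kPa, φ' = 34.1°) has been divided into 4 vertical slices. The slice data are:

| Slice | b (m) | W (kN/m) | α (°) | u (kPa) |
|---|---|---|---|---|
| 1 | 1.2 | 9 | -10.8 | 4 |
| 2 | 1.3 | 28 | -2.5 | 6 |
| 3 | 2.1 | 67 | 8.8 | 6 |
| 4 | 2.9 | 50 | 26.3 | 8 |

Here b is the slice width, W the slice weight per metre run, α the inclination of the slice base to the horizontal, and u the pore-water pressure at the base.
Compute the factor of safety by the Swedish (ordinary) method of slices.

Ordinary method of slices: FS = Σ[c'·Δl_i + (W_i cosα_i − u_i·Δl_i)·tanφ'] / Σ W_i sinα_i, with Δl_i = b_i / cosα_i.
Slice 1: Δl = 1.2/cos(-10.8°) = 1.222 m; N'_1 = 9·cos(-10.8°) − 4·1.222 = 4.0; c'Δl = 6.35; W sinα = -1.7
Slice 2: Δl = 1.3/cos(-2.5°) = 1.301 m; N'_2 = 28·cos(-2.5°) − 6·1.301 = 20.2; c'Δl = 6.77; W sinα = -1.2
Slice 3: Δl = 2.1/cos8.8° = 2.125 m; N'_3 = 67·cos8.8° − 6·2.125 = 53.5; c'Δl = 11.05; W sinα = 10.3
Slice 4: Δl = 2.9/cos26.3° = 3.235 m; N'_4 = 50·cos26.3° − 8·3.235 = 18.9; c'Δl = 16.82; W sinα = 22.2
Σc'Δl = 41.0 kN/m; ΣN' = 96.5 kN/m; ΣW sinα = 29.5 kN/m
Resisting = 41.0 + 96.5·tan34.1° = 41.0 + 65.4 = 106.3 kN/m
FS = 106.3 / 29.5 = 3.605

FS = 3.61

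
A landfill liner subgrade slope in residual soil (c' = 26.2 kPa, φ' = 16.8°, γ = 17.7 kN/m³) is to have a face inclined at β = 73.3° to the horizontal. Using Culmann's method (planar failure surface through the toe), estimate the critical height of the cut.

Culmann's analysis gives the critical failure plane at α_cr = (β + φ')/2 = (73.3 + 16.8)/2 = 45.0°, and the critical height
H_c = (4c'/γ) · sinβ cosφ' / [1 − cos(β − φ')]
    = (4·26.2/17.7) · sin73.3°·cos16.8° / [1 − cos(56.5°)]
    = 5.921 · 0.9578·0.9573 / [1 − 0.5519]
    = 5.921 · 0.9169 / 0.4481
    = 12.12 m

H_c = 12.12 m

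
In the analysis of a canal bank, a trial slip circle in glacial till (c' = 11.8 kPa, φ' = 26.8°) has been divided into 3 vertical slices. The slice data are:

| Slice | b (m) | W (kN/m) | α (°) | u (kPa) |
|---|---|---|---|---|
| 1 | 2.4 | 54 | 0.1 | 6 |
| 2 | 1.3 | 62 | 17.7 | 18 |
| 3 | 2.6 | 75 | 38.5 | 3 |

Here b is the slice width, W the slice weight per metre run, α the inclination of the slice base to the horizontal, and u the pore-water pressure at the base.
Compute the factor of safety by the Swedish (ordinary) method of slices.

FS = 2.22

Ordinary method of slices: FS = Σ[c'·Δl_i + (W_i cosα_i − u_i·Δl_i)·tanφ'] / Σ W_i sinα_i, with Δl_i = b_i / cosα_i.
Slice 1: Δl = 2.4/cos0.1° = 2.400 m; N'_1 = 54·cos0.1° − 6·2.400 = 39.6; c'Δl = 28.32; W sinα = 0.1
Slice 2: Δl = 1.3/cos17.7° = 1.365 m; N'_2 = 62·cos17.7° − 18·1.365 = 34.5; c'Δl = 16.10; W sinα = 18.9
Slice 3: Δl = 2.6/cos38.5° = 3.322 m; N'_3 = 75·cos38.5° − 3·3.322 = 48.7; c'Δl = 39.20; W sinα = 46.7
Σc'Δl = 83.6 kN/m; ΣN' = 122.8 kN/m; ΣW sinα = 65.6 kN/m
Resisting = 83.6 + 122.8·tan26.8° = 83.6 + 62.0 = 145.7 kN/m
FS = 145.7 / 65.6 = 2.219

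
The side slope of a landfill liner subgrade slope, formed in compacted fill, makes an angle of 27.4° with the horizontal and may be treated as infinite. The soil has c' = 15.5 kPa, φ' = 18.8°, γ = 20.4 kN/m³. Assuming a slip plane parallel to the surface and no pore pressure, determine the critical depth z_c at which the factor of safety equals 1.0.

Setting FS = 1.00 in FS = [c' + γz cos²β tanφ'] / [γz sinβ cosβ] and solving for z:
z = c' / [γ cosβ (FS·sinβ − cosβ·tanφ')]
  = 15.5 / [20.4·cos27.4°·(1.00·sin27.4° − cos27.4°·tan18.8°)]
  = 15.5 / [20.4·0.8878·(1.00·0.4602 − 0.8878·0.3404)]
  = 15.5 / 2.8609 = 5.418 m

z_c = 5.42 m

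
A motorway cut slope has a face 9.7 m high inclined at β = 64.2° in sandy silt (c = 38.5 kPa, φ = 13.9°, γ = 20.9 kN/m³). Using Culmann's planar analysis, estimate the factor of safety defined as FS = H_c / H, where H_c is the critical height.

H_c = (4c/γ) · sinβ cosφ / [1 − cos(β − φ)]
    = (4·38.5/20.9) · sin64.2°·cos13.9° / [1 − cos50.3°]
    = 7.368 · 0.8740 / 0.3612 = 17.83 m
FS = H_c / H = 17.83 / 9.7 = 1.838

FS = 1.84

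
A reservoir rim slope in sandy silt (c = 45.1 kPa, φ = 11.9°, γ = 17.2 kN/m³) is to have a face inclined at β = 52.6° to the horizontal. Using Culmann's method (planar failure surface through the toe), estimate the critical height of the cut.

Culmann's analysis gives the critical failure plane at α_cr = (β + φ)/2 = (52.6 + 11.9)/2 = 32.2°, and the critical height
H_c = (4c/γ) · sinβ cosφ / [1 − cos(β − φ)]
    = (4·45.1/17.2) · sin52.6°·cos11.9° / [1 − cos(40.7°)]
    = 10.488 · 0.7944·0.9785 / [1 − 0.7581]
    = 10.488 · 0.7773 / 0.2419
    = 33.71 m

H_c = 33.71 m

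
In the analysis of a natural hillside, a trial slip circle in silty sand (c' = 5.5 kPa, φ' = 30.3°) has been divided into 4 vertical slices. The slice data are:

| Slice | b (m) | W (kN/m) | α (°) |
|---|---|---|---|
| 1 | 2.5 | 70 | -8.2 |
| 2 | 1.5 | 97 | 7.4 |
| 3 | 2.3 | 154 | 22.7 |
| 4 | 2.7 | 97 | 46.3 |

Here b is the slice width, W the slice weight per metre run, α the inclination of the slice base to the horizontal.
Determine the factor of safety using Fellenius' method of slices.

FS = 2.09

Ordinary method of slices: FS = Σ[c'·Δl_i + (W_i cosα_i)·tanφ'] / Σ W_i sinα_i, with Δl_i = b_i / cosα_i.
Slice 1: Δl = 2.5/cos(-8.2°) = 2.526 m; N'_1 = 70·cos(-8.2°) = 69.3; c'Δl = 13.89; W sinα = -10.0
Slice 2: Δl = 1.5/cos7.4° = 1.513 m; N'_2 = 97·cos7.4° = 96.2; c'Δl = 8.32; W sinα = 12.5
Slice 3: Δl = 2.3/cos22.7° = 2.493 m; N'_3 = 154·cos22.7° = 142.1; c'Δl = 13.71; W sinα = 59.4
Slice 4: Δl = 2.7/cos46.3° = 3.908 m; N'_4 = 97·cos46.3° = 67.0; c'Δl = 21.49; W sinα = 70.1
Σc'Δl = 57.4 kN/m; ΣN' = 374.6 kN/m; ΣW sinα = 132.1 kN/m
Resisting = 57.4 + 374.6·tan30.3° = 57.4 + 218.9 = 276.3 kN/m
FS = 276.3 / 132.1 = 2.092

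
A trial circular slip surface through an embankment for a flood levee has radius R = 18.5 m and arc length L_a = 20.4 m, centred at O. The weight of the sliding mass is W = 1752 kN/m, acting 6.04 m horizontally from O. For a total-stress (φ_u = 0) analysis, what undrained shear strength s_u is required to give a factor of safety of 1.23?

FS = s_u·L_a·R / (W·d), so s_u = FS·W·d / (L_a·R).
s_u = 1.23·1752·6.04 / (20.40·18.5) = 13016.0 / 377.40 = 34.49 kPa

s_u = 34.5 kPa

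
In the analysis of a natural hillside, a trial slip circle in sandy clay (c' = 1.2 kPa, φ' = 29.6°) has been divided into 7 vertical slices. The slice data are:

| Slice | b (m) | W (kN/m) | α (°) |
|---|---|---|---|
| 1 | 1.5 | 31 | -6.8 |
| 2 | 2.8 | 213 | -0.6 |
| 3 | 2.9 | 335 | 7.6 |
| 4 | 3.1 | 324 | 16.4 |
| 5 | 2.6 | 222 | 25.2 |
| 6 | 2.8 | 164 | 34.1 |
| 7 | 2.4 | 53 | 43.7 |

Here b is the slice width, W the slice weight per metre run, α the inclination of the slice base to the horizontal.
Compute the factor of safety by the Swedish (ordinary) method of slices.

Ordinary method of slices: FS = Σ[c'·Δl_i + (W_i cosα_i)·tanφ'] / Σ W_i sinα_i, with Δl_i = b_i / cosα_i.
Slice 1: Δl = 1.5/cos(-6.8°) = 1.511 m; N'_1 = 31·cos(-6.8°) = 30.8; c'Δl = 1.81; W sinα = -3.7
Slice 2: Δl = 2.8/cos(-0.6°) = 2.800 m; N'_2 = 213·cos(-0.6°) = 213.0; c'Δl = 3.36; W sinα = -2.2
Slice 3: Δl = 2.9/cos7.6° = 2.926 m; N'_3 = 335·cos7.6° = 332.1; c'Δl = 3.51; W sinα = 44.3
Slice 4: Δl = 3.1/cos16.4° = 3.231 m; N'_4 = 324·cos16.4° = 310.8; c'Δl = 3.88; W sinα = 91.5
Slice 5: Δl = 2.6/cos25.2° = 2.873 m; N'_5 = 222·cos25.2° = 200.9; c'Δl = 3.45; W sinα = 94.5
Slice 6: Δl = 2.8/cos34.1° = 3.381 m; N'_6 = 164·cos34.1° = 135.8; c'Δl = 4.06; W sinα = 91.9
Slice 7: Δl = 2.4/cos43.7° = 3.320 m; N'_7 = 53·cos43.7° = 38.3; c'Δl = 3.98; W sinα = 36.6
Σc'Δl = 24.1 kN/m; ΣN' = 1261.6 kN/m; ΣW sinα = 353.0 kN/m
Resisting = 24.1 + 1261.6·tan29.6° = 24.1 + 716.7 = 740.8 kN/m
FS = 740.8 / 353.0 = 2.099

FS = 2.10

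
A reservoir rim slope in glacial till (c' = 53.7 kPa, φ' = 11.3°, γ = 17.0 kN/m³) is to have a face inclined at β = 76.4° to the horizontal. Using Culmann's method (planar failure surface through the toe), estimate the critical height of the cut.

H_c = 20.80 m

Culmann's analysis gives the critical failure plane at α_cr = (β + φ')/2 = (76.4 + 11.3)/2 = 43.9°, and the critical height
H_c = (4c'/γ) · sinβ cosφ' / [1 − cos(β − φ')]
    = (4·53.7/17.0) · sin76.4°·cos11.3° / [1 − cos(65.1°)]
    = 12.635 · 0.9720·0.9806 / [1 − 0.4210]
    = 12.635 · 0.9531 / 0.5790
    = 20.80 m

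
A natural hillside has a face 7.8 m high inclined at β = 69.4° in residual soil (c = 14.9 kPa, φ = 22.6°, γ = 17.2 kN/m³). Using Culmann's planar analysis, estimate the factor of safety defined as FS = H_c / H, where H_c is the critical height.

FS = 1.22

H_c = (4c/γ) · sinβ cosφ / [1 − cos(β − φ)]
    = (4·14.9/17.2) · sin69.4°·cos22.6° / [1 − cos46.8°]
    = 3.465 · 0.8642 / 0.3155 = 9.49 m
FS = H_c / H = 9.49 / 7.8 = 1.217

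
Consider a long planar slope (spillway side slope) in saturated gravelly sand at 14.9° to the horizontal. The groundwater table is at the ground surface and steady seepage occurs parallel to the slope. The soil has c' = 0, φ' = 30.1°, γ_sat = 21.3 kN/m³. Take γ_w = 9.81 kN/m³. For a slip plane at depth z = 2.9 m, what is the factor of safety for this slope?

With seepage parallel to the slope and the water table at the surface, the effective normal stress on the slip plane uses the buoyant unit weight γ' = γ_sat − γ_w while the driving shear stress uses γ_sat:
FS = [c' + γ' z cos²β tanφ'] / [γ_sat z sinβ cosβ]
(For c' = 0 this reduces to FS = (γ'/γ_sat)·tanφ'/tanβ.)
γ' = 21.3 − 9.81 = 11.49 kN/m³
Numerator = 0.0 + 11.49·2.9·cos²14.9°·tan30.1° = 0.0 + 11.49·2.9·0.9339·0.5797 = 18.038 kPa
Denominator = 21.3·2.9·sin14.9°·cos14.9° = 21.3·2.9·0.2571·0.9664 = 15.349 kPa
FS = 18.038 / 15.349 = 1.175

FS = 1.18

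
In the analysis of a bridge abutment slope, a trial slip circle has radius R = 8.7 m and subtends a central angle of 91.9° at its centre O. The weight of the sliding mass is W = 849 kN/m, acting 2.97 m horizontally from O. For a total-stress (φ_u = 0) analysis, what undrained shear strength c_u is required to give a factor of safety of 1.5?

c_u = 31.2 kPa

FS = c_u·L_a·R / (W·d), so c_u = FS·W·d / (L_a·R).
Arc length L_a = R·θ = 8.7·(91.9°·π/180) = 8.7·1.6040 = 13.95 m
c_u = 1.5·849·2.97 / (13.95·8.7) = 3782.3 / 121.40 = 31.15 kPa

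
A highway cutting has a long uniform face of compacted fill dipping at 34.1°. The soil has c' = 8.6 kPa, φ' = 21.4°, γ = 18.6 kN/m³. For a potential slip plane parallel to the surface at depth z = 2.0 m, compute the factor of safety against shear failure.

FS = 1.08

For an infinite slope with a slip plane parallel to the surface (no pore pressure): FS = [c' + γz cos²β tanφ'] / [γz sinβ cosβ].
γz = 18.6·2.0 = 37.20 kN/m²
Numerator = 8.6 + 37.20·cos²34.1°·tan21.4° = 8.6 + 37.20·0.6857·0.3919 = 18.596 kPa
Denominator = 37.20·sin34.1°·cos34.1° = 37.20·0.5606·0.8281 = 17.270 kPa
FS = 18.596 / 17.270 = 1.077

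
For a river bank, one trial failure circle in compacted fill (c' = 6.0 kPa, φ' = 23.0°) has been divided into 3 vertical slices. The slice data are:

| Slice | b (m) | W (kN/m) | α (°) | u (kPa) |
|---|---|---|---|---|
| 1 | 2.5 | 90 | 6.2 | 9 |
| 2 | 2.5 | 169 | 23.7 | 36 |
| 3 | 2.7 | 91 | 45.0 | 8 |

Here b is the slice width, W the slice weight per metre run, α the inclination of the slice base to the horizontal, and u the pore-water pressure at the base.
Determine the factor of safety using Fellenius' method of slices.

FS = 0.85

Ordinary method of slices: FS = Σ[c'·Δl_i + (W_i cosα_i − u_i·Δl_i)·tanφ'] / Σ W_i sinα_i, with Δl_i = b_i / cosα_i.
Slice 1: Δl = 2.5/cos6.2° = 2.515 m; N'_1 = 90·cos6.2° − 9·2.515 = 66.8; c'Δl = 15.09; W sinα = 9.7
Slice 2: Δl = 2.5/cos23.7° = 2.730 m; N'_2 = 169·cos23.7° − 36·2.730 = 56.5; c'Δl = 16.38; W sinα = 67.9
Slice 3: Δl = 2.7/cos45.0° = 3.818 m; N'_3 = 91·cos45.0° − 8·3.818 = 33.8; c'Δl = 22.91; W sinα = 64.3
Σc'Δl = 54.4 kN/m; ΣN' = 157.1 kN/m; ΣW sinα = 142.0 kN/m
Resisting = 54.4 + 157.1·tan23.0° = 54.4 + 66.7 = 121.1 kN/m
FS = 121.1 / 142.0 = 0.853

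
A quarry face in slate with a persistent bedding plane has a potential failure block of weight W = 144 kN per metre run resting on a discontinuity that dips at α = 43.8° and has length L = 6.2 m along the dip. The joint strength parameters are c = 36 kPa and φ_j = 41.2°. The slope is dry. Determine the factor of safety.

Resolving the block weight along and normal to the plane and applying the Mohr–Coulomb strength on the joint:
N' = W cosα = 144·cos43.8° = 103.9 kN/m
Driving force T = W sinα = 144·sin43.8° = 99.7 kN/m
Resisting force R = c·L + N'·tanφ_j = 36·6.2 + 103.9·tan41.2° = 223.2 + 91.0 = 314.2 kN/m
FS = R / T = 314.2 / 99.7 = 3.152

FS = 3.15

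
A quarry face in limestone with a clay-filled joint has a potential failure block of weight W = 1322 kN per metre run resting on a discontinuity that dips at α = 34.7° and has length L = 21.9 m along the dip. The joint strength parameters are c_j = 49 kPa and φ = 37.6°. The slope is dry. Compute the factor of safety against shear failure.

Resolving the block weight along and normal to the plane and applying the Mohr–Coulomb strength on the joint:
N' = W cosα = 1322·cos34.7° = 1086.9 kN/m
Driving force T = W sinα = 1322·sin34.7° = 752.6 kN/m
Resisting force R = c_j·L + N'·tanφ = 49·21.9 + 1086.9·tan37.6° = 1073.1 + 837.0 = 1910.1 kN/m
FS = R / T = 1910.1 / 752.6 = 2.538

FS = 2.54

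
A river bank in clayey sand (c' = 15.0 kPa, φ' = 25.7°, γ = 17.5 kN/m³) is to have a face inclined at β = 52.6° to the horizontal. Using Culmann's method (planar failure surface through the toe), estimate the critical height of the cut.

Culmann's analysis gives the critical failure plane at α_cr = (β + φ')/2 = (52.6 + 25.7)/2 = 39.1°, and the critical height
H_c = (4c'/γ) · sinβ cosφ' / [1 − cos(β − φ')]
    = (4·15.0/17.5) · sin52.6°·cos25.7° / [1 − cos(26.9°)]
    = 3.429 · 0.7944·0.9011 / [1 − 0.8918]
    = 3.429 · 0.7158 / 0.1082
    = 22.68 m

H_c = 22.68 m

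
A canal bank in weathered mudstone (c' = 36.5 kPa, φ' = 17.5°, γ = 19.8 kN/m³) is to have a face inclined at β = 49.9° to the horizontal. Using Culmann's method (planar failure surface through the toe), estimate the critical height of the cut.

H_c = 34.56 m

Culmann's analysis gives the critical failure plane at α_cr = (β + φ')/2 = (49.9 + 17.5)/2 = 33.7°, and the critical height
H_c = (4c'/γ) · sinβ cosφ' / [1 − cos(β − φ')]
    = (4·36.5/19.8) · sin49.9°·cos17.5° / [1 − cos(32.4°)]
    = 7.374 · 0.7649·0.9537 / [1 − 0.8443]
    = 7.374 · 0.7295 / 0.1557
    = 34.56 m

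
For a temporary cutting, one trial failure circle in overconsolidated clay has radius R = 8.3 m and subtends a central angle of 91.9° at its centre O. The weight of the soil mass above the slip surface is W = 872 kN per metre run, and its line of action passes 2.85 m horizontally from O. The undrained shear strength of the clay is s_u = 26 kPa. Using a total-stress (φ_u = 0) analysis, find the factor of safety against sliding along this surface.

FS = 1.16

Taking moments about the centre O, the resisting moment is provided by the undrained shear strength acting along the arc:
Arc length L_a = R·θ = 8.3·(91.9°·π/180) = 8.3·1.6040 = 13.31 m
M_R = s_u·L_a·R = 26·13.31·8.3 = 2872.9 kN·m/m
M_D = W·d = 872·2.85 = 2485.2 kN·m/m
FS = M_R / M_D = 2872.9 / 2485.2 = 1.156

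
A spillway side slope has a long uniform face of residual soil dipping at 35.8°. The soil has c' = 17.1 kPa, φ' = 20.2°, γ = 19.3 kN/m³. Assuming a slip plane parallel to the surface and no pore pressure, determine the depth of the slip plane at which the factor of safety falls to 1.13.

z = 3.01 m

Setting FS = 1.13 in FS = [c' + γz cos²β tanφ'] / [γz sinβ cosβ] and solving for z:
z = c' / [γ cosβ (FS·sinβ − cosβ·tanφ')]
  = 17.1 / [19.3·cos35.8°·(1.13·sin35.8° − cos35.8°·tan20.2°)]
  = 17.1 / [19.3·0.8111·(1.13·0.5850 − 0.8111·0.3679)]
  = 17.1 / 5.6758 = 3.013 m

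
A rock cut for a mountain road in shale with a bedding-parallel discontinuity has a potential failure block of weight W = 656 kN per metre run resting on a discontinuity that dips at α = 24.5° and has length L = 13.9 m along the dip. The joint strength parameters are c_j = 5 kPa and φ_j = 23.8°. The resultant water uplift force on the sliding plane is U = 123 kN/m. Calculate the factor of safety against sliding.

FS = 1.02

Resolving the block weight along and normal to the plane and applying the Mohr–Coulomb strength on the joint:
N' = W cosα − U = 656·cos24.5° − 123 = 473.9 kN/m
Driving force T = W sinα = 656·sin24.5° = 272.0 kN/m
Resisting force R = c_j·L + N'·tanφ_j = 5·13.9 + 473.9·tan23.8° = 69.5 + 209.0 = 278.5 kN/m
FS = R / T = 278.5 / 272.0 = 1.024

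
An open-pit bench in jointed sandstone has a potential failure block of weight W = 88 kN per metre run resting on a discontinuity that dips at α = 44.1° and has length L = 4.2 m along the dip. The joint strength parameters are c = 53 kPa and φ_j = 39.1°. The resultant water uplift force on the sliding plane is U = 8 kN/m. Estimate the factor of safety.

Resolving the block weight along and normal to the plane and applying the Mohr–Coulomb strength on the joint:
N' = W cosα − U = 88·cos44.1° − 8 = 55.2 kN/m
Driving force T = W sinα = 88·sin44.1° = 61.2 kN/m
Resisting force R = c·L + N'·tanφ_j = 53·4.2 + 55.2·tan39.1° = 222.6 + 44.9 = 267.5 kN/m
FS = R / T = 267.5 / 61.2 = 4.367

FS = 4.37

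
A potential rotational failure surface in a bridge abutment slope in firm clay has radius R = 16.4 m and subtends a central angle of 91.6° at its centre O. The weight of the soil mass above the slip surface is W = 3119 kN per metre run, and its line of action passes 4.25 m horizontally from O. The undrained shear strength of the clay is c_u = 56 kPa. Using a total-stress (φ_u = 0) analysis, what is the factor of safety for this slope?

FS = 1.82

Taking moments about the centre O, the resisting moment is provided by the undrained shear strength acting along the arc:
Arc length L_a = R·θ = 16.4·(91.6°·π/180) = 16.4·1.5987 = 26.22 m
M_R = c_u·L_a·R = 56·26.22·16.4 = 24079.6 kN·m/m
M_D = W·d = 3119·4.25 = 13255.8 kN·m/m
FS = M_R / M_D = 24079.6 / 13255.8 = 1.817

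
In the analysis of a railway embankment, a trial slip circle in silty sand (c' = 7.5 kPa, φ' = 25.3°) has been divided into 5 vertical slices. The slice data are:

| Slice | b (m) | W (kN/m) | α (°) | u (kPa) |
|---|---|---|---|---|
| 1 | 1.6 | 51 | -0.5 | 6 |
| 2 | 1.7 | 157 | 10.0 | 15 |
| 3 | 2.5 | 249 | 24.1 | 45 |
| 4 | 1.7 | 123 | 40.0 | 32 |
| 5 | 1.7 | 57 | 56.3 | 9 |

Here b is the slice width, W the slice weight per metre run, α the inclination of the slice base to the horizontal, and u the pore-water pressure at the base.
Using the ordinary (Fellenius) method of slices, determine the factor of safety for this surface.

Ordinary method of slices: FS = Σ[c'·Δl_i + (W_i cosα_i − u_i·Δl_i)·tanφ'] / Σ W_i sinα_i, with Δl_i = b_i / cosα_i.
Slice 1: Δl = 1.6/cos(-0.5°) = 1.600 m; N'_1 = 51·cos(-0.5°) − 6·1.600 = 41.4; c'Δl = 12.00; W sinα = -0.4
Slice 2: Δl = 1.7/cos10.0° = 1.726 m; N'_2 = 157·cos10.0° − 15·1.726 = 128.7; c'Δl = 12.95; W sinα = 27.3
Slice 3: Δl = 2.5/cos24.1° = 2.739 m; N'_3 = 249·cos24.1° − 45·2.739 = 104.1; c'Δl = 20.54; W sinα = 101.7
Slice 4: Δl = 1.7/cos40.0° = 2.219 m; N'_4 = 123·cos40.0° − 32·2.219 = 23.2; c'Δl = 16.64; W sinα = 79.1
Slice 5: Δl = 1.7/cos56.3° = 3.064 m; N'_5 = 57·cos56.3° − 9·3.064 = 4.1; c'Δl = 22.98; W sinα = 47.4
Σc'Δl = 85.1 kN/m; ΣN' = 301.4 kN/m; ΣW sinα = 255.0 kN/m
Resisting = 85.1 + 301.4·tan25.3° = 85.1 + 142.5 = 227.6 kN/m
FS = 227.6 / 255.0 = 0.893

FS = 0.89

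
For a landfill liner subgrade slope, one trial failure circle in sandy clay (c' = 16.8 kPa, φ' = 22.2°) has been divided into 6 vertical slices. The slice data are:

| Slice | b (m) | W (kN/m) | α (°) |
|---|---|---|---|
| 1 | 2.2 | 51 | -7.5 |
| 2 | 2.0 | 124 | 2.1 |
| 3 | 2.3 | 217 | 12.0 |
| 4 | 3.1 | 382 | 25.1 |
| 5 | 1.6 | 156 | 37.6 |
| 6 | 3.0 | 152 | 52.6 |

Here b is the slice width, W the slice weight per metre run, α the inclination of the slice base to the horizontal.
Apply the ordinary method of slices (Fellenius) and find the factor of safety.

FS = 1.60

Ordinary method of slices: FS = Σ[c'·Δl_i + (W_i cosα_i)·tanφ'] / Σ W_i sinα_i, with Δl_i = b_i / cosα_i.
Slice 1: Δl = 2.2/cos(-7.5°) = 2.219 m; N'_1 = 51·cos(-7.5°) = 50.6; c'Δl = 37.28; W sinα = -6.7
Slice 2: Δl = 2.0/cos2.1° = 2.001 m; N'_2 = 124·cos2.1° = 123.9; c'Δl = 33.62; W sinα = 4.5
Slice 3: Δl = 2.3/cos12.0° = 2.351 m; N'_3 = 217·cos12.0° = 212.3; c'Δl = 39.50; W sinα = 45.1
Slice 4: Δl = 3.1/cos25.1° = 3.423 m; N'_4 = 382·cos25.1° = 345.9; c'Δl = 57.51; W sinα = 162.0
Slice 5: Δl = 1.6/cos37.6° = 2.019 m; N'_5 = 156·cos37.6° = 123.6; c'Δl = 33.93; W sinα = 95.2
Slice 6: Δl = 3.0/cos52.6° = 4.939 m; N'_6 = 152·cos52.6° = 92.3; c'Δl = 82.98; W sinα = 120.8
Σc'Δl = 284.8 kN/m; ΣN' = 948.6 kN/m; ΣW sinα = 421.0 kN/m
Resisting = 284.8 + 948.6·tan22.2° = 284.8 + 387.1 = 671.9 kN/m
FS = 671.9 / 421.0 = 1.596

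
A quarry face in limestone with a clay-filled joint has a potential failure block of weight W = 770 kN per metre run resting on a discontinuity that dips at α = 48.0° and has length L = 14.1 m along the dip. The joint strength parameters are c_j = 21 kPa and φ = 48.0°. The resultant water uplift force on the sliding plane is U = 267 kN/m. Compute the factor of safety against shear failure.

FS = 1.00

Resolving the block weight along and normal to the plane and applying the Mohr–Coulomb strength on the joint:
N' = W cosα − U = 770·cos48.0° − 267 = 248.2 kN/m
Driving force T = W sinα = 770·sin48.0° = 572.2 kN/m
Resisting force R = c_j·L + N'·tanφ = 21·14.1 + 248.2·tan48.0° = 296.1 + 275.7 = 571.8 kN/m
FS = R / T = 571.8 / 572.2 = 0.999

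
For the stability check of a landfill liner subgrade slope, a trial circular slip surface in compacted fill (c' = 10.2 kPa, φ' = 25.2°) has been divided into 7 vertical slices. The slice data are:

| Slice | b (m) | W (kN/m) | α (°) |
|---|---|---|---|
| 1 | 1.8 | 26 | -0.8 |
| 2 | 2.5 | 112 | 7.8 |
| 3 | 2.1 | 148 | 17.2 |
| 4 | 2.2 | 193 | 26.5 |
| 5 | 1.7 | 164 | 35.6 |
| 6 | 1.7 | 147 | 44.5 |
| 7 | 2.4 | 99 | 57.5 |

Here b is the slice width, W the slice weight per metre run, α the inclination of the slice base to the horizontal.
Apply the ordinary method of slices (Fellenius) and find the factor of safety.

FS = 1.25

Ordinary method of slices: FS = Σ[c'·Δl_i + (W_i cosα_i)·tanφ'] / Σ W_i sinα_i, with Δl_i = b_i / cosα_i.
Slice 1: Δl = 1.8/cos(-0.8°) = 1.800 m; N'_1 = 26·cos(-0.8°) = 26.0; c'Δl = 18.36; W sinα = -0.4
Slice 2: Δl = 2.5/cos7.8° = 2.523 m; N'_2 = 112·cos7.8° = 111.0; c'Δl = 25.74; W sinα = 15.2
Slice 3: Δl = 2.1/cos17.2° = 2.198 m; N'_3 = 148·cos17.2° = 141.4; c'Δl = 22.42; W sinα = 43.8
Slice 4: Δl = 2.2/cos26.5° = 2.458 m; N'_4 = 193·cos26.5° = 172.7; c'Δl = 25.07; W sinα = 86.1
Slice 5: Δl = 1.7/cos35.6° = 2.091 m; N'_5 = 164·cos35.6° = 133.3; c'Δl = 21.33; W sinα = 95.5
Slice 6: Δl = 1.7/cos44.5° = 2.383 m; N'_6 = 147·cos44.5° = 104.8; c'Δl = 24.31; W sinα = 103.0
Slice 7: Δl = 2.4/cos57.5° = 4.467 m; N'_7 = 99·cos57.5° = 53.2; c'Δl = 45.56; W sinα = 83.5
Σc'Δl = 182.8 kN/m; ΣN' = 742.5 kN/m; ΣW sinα = 426.7 kN/m
Resisting = 182.8 + 742.5·tan25.2° = 182.8 + 349.4 = 532.2 kN/m
FS = 532.2 / 426.7 = 1.247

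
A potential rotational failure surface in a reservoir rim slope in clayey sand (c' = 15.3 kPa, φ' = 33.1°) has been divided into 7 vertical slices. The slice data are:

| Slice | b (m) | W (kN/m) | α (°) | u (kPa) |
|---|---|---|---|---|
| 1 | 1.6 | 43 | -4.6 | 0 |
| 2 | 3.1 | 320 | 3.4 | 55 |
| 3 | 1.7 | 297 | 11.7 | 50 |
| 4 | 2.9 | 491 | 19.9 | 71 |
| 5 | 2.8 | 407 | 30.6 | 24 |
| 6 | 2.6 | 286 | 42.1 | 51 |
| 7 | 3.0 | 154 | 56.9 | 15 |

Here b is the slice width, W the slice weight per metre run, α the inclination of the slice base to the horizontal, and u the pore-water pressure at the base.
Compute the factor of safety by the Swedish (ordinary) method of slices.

FS = 1.23

Ordinary method of slices: FS = Σ[c'·Δl_i + (W_i cosα_i − u_i·Δl_i)·tanφ'] / Σ W_i sinα_i, with Δl_i = b_i / cosα_i.
Slice 1: Δl = 1.6/cos(-4.6°) = 1.605 m; N'_1 = 43·cos(-4.6°) − 0·1.605 = 42.9; c'Δl = 24.56; W sinα = -3.4
Slice 2: Δl = 3.1/cos3.4° = 3.105 m; N'_2 = 320·cos3.4° − 55·3.105 = 148.6; c'Δl = 47.51; W sinα = 19.0
Slice 3: Δl = 1.7/cos11.7° = 1.736 m; N'_3 = 297·cos11.7° − 50·1.736 = 204.0; c'Δl = 26.56; W sinα = 60.2
Slice 4: Δl = 2.9/cos19.9° = 3.084 m; N'_4 = 491·cos19.9° − 71·3.084 = 242.7; c'Δl = 47.19; W sinα = 167.1
Slice 5: Δl = 2.8/cos30.6° = 3.253 m; N'_5 = 407·cos30.6° − 24·3.253 = 272.2; c'Δl = 49.77; W sinα = 207.2
Slice 6: Δl = 2.6/cos42.1° = 3.504 m; N'_6 = 286·cos42.1° − 51·3.504 = 33.5; c'Δl = 53.61; W sinα = 191.7
Slice 7: Δl = 3.0/cos56.9° = 5.493 m; N'_7 = 154·cos56.9° − 15·5.493 = 1.7; c'Δl = 84.05; W sinα = 129.0
Σc'Δl = 333.3 kN/m; ΣN' = 945.7 kN/m; ΣW sinα = 770.8 kN/m
Resisting = 333.3 + 945.7·tan33.1° = 333.3 + 616.5 = 949.7 kN/m
FS = 949.7 / 770.8 = 1.232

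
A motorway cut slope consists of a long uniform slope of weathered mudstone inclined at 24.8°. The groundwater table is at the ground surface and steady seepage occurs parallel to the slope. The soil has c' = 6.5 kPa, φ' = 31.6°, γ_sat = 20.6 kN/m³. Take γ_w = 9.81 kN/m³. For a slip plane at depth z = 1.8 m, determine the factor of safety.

FS = 1.16

With seepage parallel to the slope and the water table at the surface, the effective normal stress on the slip plane uses the buoyant unit weight γ' = γ_sat − γ_w while the driving shear stress uses γ_sat:
FS = [c' + γ' z cos²β tanφ'] / [γ_sat z sinβ cosβ]
γ' = 20.6 − 9.81 = 10.79 kN/m³
Numerator = 6.5 + 10.79·1.8·cos²24.8°·tan31.6° = 6.5 + 10.79·1.8·0.8241·0.6152 = 16.346 kPa
Denominator = 20.6·1.8·sin24.8°·cos24.8° = 20.6·1.8·0.4195·0.9078 = 14.119 kPa
FS = 16.346 / 14.119 = 1.158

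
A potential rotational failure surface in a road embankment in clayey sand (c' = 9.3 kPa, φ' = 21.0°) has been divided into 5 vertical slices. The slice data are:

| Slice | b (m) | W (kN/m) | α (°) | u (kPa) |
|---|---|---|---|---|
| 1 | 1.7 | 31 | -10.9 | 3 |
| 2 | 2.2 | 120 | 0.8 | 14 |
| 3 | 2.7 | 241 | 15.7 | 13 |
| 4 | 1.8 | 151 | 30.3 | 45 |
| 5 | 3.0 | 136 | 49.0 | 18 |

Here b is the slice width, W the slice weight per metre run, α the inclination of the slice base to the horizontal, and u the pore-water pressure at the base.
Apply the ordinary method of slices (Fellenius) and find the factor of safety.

Ordinary method of slices: FS = Σ[c'·Δl_i + (W_i cosα_i − u_i·Δl_i)·tanφ'] / Σ W_i sinα_i, with Δl_i = b_i / cosα_i.
Slice 1: Δl = 1.7/cos(-10.9°) = 1.731 m; N'_1 = 31·cos(-10.9°) − 3·1.731 = 25.2; c'Δl = 16.10; W sinα = -5.9
Slice 2: Δl = 2.2/cos0.8° = 2.200 m; N'_2 = 120·cos0.8° − 14·2.200 = 89.2; c'Δl = 20.46; W sinα = 1.7
Slice 3: Δl = 2.7/cos15.7° = 2.805 m; N'_3 = 241·cos15.7° − 13·2.805 = 195.5; c'Δl = 26.08; W sinα = 65.2
Slice 4: Δl = 1.8/cos30.3° = 2.085 m; N'_4 = 151·cos30.3° − 45·2.085 = 36.6; c'Δl = 19.39; W sinα = 76.2
Slice 5: Δl = 3.0/cos49.0° = 4.573 m; N'_5 = 136·cos49.0° − 18·4.573 = 6.9; c'Δl = 42.53; W sinα = 102.6
Σc'Δl = 124.6 kN/m; ΣN' = 353.5 kN/m; ΣW sinα = 239.9 kN/m
Resisting = 124.6 + 353.5·tan21.0° = 124.6 + 135.7 = 260.2 kN/m
FS = 260.2 / 239.9 = 1.085

FS = 1.08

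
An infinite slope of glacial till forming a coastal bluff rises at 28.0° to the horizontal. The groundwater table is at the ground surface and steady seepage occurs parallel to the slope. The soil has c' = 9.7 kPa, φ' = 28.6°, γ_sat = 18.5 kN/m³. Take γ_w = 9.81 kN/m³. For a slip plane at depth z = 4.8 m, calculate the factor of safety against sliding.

FS = 0.75

With seepage parallel to the slope and the water table at the surface, the effective normal stress on the slip plane uses the buoyant unit weight γ' = γ_sat − γ_w while the driving shear stress uses γ_sat:
FS = [c' + γ' z cos²β tanφ'] / [γ_sat z sinβ cosβ]
γ' = 18.5 − 9.81 = 8.69 kN/m³
Numerator = 9.7 + 8.69·4.8·cos²28.0°·tan28.6° = 9.7 + 8.69·4.8·0.7796·0.5452 = 27.430 kPa
Denominator = 18.5·4.8·sin28.0°·cos28.0° = 18.5·4.8·0.4695·0.8829 = 36.809 kPa
FS = 27.430 / 36.809 = 0.745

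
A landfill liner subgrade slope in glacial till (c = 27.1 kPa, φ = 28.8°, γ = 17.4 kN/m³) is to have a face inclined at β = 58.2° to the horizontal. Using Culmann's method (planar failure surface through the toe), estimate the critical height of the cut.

H_c = 36.03 m

Culmann's analysis gives the critical failure plane at α_cr = (β + φ)/2 = (58.2 + 28.8)/2 = 43.5°, and the critical height
H_c = (4c/γ) · sinβ cosφ / [1 − cos(β − φ)]
    = (4·27.1/17.4) · sin58.2°·cos28.8° / [1 − cos(29.4°)]
    = 6.230 · 0.8499·0.8763 / [1 − 0.8712]
    = 6.230 · 0.7448 / 0.1288
    = 36.03 m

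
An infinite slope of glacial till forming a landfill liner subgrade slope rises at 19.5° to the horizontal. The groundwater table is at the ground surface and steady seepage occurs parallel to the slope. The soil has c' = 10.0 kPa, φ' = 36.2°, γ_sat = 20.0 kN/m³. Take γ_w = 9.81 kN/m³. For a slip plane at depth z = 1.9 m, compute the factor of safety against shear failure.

FS = 1.89

With seepage parallel to the slope and the water table at the surface, the effective normal stress on the slip plane uses the buoyant unit weight γ' = γ_sat − γ_w while the driving shear stress uses γ_sat:
FS = [c' + γ' z cos²β tanφ'] / [γ_sat z sinβ cosβ]
γ' = 20.0 − 9.81 = 10.19 kN/m³
Numerator = 10.0 + 10.19·1.9·cos²19.5°·tan36.2° = 10.0 + 10.19·1.9·0.8886·0.7319 = 22.591 kPa
Denominator = 20.0·1.9·sin19.5°·cos19.5° = 20.0·1.9·0.3338·0.9426 = 11.957 kPa
FS = 22.591 / 11.957 = 1.889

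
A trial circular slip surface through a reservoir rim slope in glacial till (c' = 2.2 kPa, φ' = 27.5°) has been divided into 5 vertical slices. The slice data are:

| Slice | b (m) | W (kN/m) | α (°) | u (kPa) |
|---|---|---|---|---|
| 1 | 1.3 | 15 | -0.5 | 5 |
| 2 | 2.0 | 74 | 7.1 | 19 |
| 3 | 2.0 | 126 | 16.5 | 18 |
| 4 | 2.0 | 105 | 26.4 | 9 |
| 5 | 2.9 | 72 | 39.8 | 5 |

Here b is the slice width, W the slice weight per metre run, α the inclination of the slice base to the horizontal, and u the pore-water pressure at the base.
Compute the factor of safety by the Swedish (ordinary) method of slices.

FS = 1.08

Ordinary method of slices: FS = Σ[c'·Δl_i + (W_i cosα_i − u_i·Δl_i)·tanφ'] / Σ W_i sinα_i, with Δl_i = b_i / cosα_i.
Slice 1: Δl = 1.3/cos(-0.5°) = 1.300 m; N'_1 = 15·cos(-0.5°) − 5·1.300 = 8.5; c'Δl = 2.86; W sinα = -0.1
Slice 2: Δl = 2.0/cos7.1° = 2.015 m; N'_2 = 74·cos7.1° − 19·2.015 = 35.1; c'Δl = 4.43; W sinα = 9.1
Slice 3: Δl = 2.0/cos16.5° = 2.086 m; N'_3 = 126·cos16.5° − 18·2.086 = 83.3; c'Δl = 4.59; W sinα = 35.8
Slice 4: Δl = 2.0/cos26.4° = 2.233 m; N'_4 = 105·cos26.4° − 9·2.233 = 74.0; c'Δl = 4.91; W sinα = 46.7
Slice 5: Δl = 2.9/cos39.8° = 3.775 m; N'_5 = 72·cos39.8° − 5·3.775 = 36.4; c'Δl = 8.30; W sinα = 46.1
Σc'Δl = 25.1 kN/m; ΣN' = 237.3 kN/m; ΣW sinα = 137.6 kN/m
Resisting = 25.1 + 237.3·tan27.5° = 25.1 + 123.5 = 148.6 kN/m
FS = 148.6 / 137.6 = 1.080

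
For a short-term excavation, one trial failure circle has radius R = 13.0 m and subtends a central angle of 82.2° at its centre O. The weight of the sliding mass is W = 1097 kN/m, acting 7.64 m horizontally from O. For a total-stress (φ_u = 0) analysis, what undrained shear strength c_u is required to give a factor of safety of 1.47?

FS = c_u·L_a·R / (W·d), so c_u = FS·W·d / (L_a·R).
Arc length L_a = R·θ = 13.0·(82.2°·π/180) = 13.0·1.4347 = 18.65 m
c_u = 1.47·1097·7.64 / (18.65·13.0) = 12320.2 / 242.46 = 50.81 kPa

c_u = 50.8 kPa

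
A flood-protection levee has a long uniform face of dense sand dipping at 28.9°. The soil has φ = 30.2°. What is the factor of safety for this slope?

FS = 1.05

For a dry cohesionless infinite slope the factor of safety is FS = tanφ / tanβ.
FS = tan30.2° / tan28.9° = 0.5820 / 0.5520 = 1.054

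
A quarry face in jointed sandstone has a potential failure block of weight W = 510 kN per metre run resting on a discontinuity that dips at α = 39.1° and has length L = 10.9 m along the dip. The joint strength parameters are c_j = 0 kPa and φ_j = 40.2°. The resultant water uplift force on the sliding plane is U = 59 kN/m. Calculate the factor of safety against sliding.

FS = 0.88

Resolving the block weight along and normal to the plane and applying the Mohr–Coulomb strength on the joint:
N' = W cosα − U = 510·cos39.1° − 59 = 336.8 kN/m
Driving force T = W sinα = 510·sin39.1° = 321.6 kN/m
Resisting force R = c_j·L + N'·tanφ_j = 0·10.9 + 336.8·tan40.2° = 0.0 + 284.6 = 284.6 kN/m
FS = R / T = 284.6 / 321.6 = 0.885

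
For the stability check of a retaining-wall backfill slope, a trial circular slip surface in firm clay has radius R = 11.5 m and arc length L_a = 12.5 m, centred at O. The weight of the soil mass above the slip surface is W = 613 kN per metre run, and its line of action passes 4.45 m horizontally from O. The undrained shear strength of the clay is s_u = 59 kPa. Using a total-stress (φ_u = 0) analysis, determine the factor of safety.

FS = 3.11

Taking moments about the centre O, the resisting moment is provided by the undrained shear strength acting along the arc:
M_R = s_u·L_a·R = 59·12.50·11.5 = 8481.2 kN·m/m
M_D = W·d = 613·4.45 = 2727.8 kN·m/m
FS = M_R / M_D = 8481.2 / 2727.8 = 3.109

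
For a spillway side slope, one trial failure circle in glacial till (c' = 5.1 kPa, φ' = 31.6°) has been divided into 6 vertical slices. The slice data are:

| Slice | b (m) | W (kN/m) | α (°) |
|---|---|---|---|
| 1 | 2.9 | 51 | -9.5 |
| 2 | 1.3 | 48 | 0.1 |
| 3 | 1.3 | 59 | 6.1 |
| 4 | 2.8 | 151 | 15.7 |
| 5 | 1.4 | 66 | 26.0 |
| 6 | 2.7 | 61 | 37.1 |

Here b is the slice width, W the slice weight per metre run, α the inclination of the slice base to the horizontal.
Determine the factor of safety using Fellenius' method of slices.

FS = 3.07

Ordinary method of slices: FS = Σ[c'·Δl_i + (W_i cosα_i)·tanφ'] / Σ W_i sinα_i, with Δl_i = b_i / cosα_i.
Slice 1: Δl = 2.9/cos(-9.5°) = 2.940 m; N'_1 = 51·cos(-9.5°) = 50.3; c'Δl = 15.00; W sinα = -8.4
Slice 2: Δl = 1.3/cos0.1° = 1.300 m; N'_2 = 48·cos0.1° = 48.0; c'Δl = 6.63; W sinα = 0.1
Slice 3: Δl = 1.3/cos6.1° = 1.307 m; N'_3 = 59·cos6.1° = 58.7; c'Δl = 6.67; W sinα = 6.3
Slice 4: Δl = 2.8/cos15.7° = 2.909 m; N'_4 = 151·cos15.7° = 145.4; c'Δl = 14.83; W sinα = 40.9
Slice 5: Δl = 1.4/cos26.0° = 1.558 m; N'_5 = 66·cos26.0° = 59.3; c'Δl = 7.94; W sinα = 28.9
Slice 6: Δl = 2.7/cos37.1° = 3.385 m; N'_6 = 61·cos37.1° = 48.7; c'Δl = 17.26; W sinα = 36.8
Σc'Δl = 68.3 kN/m; ΣN' = 410.3 kN/m; ΣW sinα = 104.5 kN/m
Resisting = 68.3 + 410.3·tan31.6° = 68.3 + 252.4 = 320.8 kN/m
FS = 320.8 / 104.5 = 3.069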